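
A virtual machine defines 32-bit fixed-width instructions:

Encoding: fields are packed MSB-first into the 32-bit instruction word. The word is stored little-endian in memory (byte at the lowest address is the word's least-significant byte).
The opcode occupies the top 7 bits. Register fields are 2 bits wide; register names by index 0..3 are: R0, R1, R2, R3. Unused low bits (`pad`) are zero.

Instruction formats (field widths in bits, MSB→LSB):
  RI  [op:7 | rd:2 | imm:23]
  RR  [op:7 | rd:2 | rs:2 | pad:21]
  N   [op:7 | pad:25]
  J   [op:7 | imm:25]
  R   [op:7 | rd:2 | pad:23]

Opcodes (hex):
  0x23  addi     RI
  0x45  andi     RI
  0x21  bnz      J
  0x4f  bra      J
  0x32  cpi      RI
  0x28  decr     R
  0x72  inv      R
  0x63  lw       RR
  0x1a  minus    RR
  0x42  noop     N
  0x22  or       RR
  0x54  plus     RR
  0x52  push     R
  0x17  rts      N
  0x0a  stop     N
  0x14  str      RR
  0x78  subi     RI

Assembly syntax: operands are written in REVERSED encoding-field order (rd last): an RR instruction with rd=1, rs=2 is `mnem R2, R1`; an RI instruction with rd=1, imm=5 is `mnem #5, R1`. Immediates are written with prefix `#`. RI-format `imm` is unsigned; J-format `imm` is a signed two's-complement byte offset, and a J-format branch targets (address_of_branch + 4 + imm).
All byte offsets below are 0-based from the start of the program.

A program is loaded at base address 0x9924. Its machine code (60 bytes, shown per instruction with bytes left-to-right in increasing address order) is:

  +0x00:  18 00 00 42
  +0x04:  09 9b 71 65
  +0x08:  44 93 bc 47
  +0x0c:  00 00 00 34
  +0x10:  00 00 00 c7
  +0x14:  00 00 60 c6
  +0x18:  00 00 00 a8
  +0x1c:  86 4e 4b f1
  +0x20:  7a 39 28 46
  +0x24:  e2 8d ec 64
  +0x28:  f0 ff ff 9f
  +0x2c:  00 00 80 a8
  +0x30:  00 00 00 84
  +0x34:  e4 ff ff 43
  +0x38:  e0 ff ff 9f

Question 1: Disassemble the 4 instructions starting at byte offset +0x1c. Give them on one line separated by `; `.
subi #4935302, R2; addi #2636154, R0; cpi #7114210, R1; bra #-16

+0x1c: 86 4e 4b f1 ⇒ word 0xf14b4e86 (little)
  op=0xf14b4e86>>25=0x78 ⇒ subi (RI)
  rd: (w>>23)&0x3=0x2 → R2
  imm: (w>>0)&0x7fffff=0x4b4e86 → #4935302
+0x20: 7a 39 28 46 ⇒ word 0x4628397a (little)
  op=0x4628397a>>25=0x23 ⇒ addi (RI)
  rd: (w>>23)&0x3=0x0 → R0
  imm: (w>>0)&0x7fffff=0x28397a → #2636154
+0x24: e2 8d ec 64 ⇒ word 0x64ec8de2 (little)
  op=0x64ec8de2>>25=0x32 ⇒ cpi (RI)
  rd: (w>>23)&0x3=0x1 → R1
  imm: (w>>0)&0x7fffff=0x6c8de2 → #7114210
+0x28: f0 ff ff 9f ⇒ word 0x9ffffff0 (little)
  op=0x9ffffff0>>25=0x4f ⇒ bra (J)
  imm: (w>>0)&0x1ffffff=0x1fffff0 (s25→-16) → #-16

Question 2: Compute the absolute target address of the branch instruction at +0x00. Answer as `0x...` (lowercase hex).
0x9940

@+00  little-endian(18 00 00 42) = 0x42000018
  top 7b → 0x21 → bnz [J]
  imm@[24:0]=0x18 ⇒ #24
  target = base 0x9924 + off 0x00 + 4 + imm 24 = 0x9940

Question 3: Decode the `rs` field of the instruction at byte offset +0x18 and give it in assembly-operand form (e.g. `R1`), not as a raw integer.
R0

@+18  little-endian(00 00 00 a8) = 0xa8000000
  op=0xa8000000>>25=0x54 ⇒ plus (RR)
  [24:23] rd=0 = R0
  [22:21] rs=0 = R0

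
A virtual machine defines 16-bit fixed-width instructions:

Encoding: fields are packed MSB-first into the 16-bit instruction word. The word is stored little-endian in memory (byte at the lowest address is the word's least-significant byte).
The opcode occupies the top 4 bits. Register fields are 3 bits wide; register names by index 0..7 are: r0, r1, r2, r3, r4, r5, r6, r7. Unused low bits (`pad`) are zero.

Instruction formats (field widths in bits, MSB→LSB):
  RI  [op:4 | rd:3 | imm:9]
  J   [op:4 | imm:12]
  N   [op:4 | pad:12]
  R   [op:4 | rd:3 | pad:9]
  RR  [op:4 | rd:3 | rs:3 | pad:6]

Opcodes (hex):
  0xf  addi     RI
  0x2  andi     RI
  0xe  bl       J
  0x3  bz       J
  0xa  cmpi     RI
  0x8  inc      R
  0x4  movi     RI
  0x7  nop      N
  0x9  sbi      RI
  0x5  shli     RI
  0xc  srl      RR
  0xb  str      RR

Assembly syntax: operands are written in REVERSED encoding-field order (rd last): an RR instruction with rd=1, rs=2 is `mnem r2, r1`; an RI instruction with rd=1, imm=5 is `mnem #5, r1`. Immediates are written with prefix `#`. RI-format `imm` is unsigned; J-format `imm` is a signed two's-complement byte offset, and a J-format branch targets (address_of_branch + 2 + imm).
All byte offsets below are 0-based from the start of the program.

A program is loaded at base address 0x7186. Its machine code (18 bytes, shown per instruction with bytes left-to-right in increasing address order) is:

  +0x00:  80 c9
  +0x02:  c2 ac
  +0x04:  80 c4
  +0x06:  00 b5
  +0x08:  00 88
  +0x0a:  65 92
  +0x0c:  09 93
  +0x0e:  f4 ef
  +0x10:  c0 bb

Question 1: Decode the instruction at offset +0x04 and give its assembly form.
[04] 80 c4 → 0xc480
  opcode bits[15:12]=0xc: srl/RR
  [11:9] rd=2 = r2
  [8:6] rs=2 = r2

srl r2, r2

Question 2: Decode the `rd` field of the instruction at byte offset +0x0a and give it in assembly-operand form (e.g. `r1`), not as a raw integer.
[0a] 65 92 → 0x9265
  opcode bits[15:12]=0x9: sbi/RI
  [11:9] rd=1 = r1
  [8:0] imm=101 = #101

r1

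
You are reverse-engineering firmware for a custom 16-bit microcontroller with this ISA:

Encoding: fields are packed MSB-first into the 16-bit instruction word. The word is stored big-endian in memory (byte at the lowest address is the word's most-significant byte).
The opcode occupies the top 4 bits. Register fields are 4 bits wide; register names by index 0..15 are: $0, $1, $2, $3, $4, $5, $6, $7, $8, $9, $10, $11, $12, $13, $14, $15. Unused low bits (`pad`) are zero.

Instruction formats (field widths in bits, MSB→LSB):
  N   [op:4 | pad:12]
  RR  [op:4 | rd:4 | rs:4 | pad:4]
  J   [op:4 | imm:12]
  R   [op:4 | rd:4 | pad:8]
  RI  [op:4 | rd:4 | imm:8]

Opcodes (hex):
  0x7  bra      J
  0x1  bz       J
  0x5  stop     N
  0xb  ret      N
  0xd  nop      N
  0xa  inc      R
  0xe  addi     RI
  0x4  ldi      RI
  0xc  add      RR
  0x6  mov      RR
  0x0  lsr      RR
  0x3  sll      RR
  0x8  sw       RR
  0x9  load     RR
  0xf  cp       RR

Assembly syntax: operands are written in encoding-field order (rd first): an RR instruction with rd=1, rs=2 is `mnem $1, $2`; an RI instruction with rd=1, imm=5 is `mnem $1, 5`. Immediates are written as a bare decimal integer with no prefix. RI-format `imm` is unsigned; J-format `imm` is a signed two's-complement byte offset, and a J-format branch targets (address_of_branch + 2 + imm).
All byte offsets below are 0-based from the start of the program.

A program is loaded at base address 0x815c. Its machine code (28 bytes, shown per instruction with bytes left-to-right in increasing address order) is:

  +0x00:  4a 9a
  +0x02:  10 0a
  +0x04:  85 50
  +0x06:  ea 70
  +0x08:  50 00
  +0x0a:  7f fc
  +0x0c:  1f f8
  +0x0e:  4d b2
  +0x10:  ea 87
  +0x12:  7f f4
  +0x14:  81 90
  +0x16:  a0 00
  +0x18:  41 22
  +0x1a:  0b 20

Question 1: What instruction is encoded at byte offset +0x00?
[00] 4a 9a → 0x4a9a
  op=0x4a9a>>12=0x4 ⇒ ldi (RI)
  [11:8] rd=10 = $10
  [7:0] imm=154 = 154

ldi $10, 154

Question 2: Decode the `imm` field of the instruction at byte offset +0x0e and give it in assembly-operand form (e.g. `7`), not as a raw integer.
off 0x0e: read 4d b2 as big → 0x4db2
  opcode bits[15:12]=0x4: ldi/RI
  rd@[11:8]=0xd ⇒ $13
  imm@[7:0]=0xb2 ⇒ 178

178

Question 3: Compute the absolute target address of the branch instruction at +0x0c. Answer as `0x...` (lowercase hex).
0x8162

off 0x0c: read 1f f8 as big → 0x1ff8
  top 4b → 0x1 → bz [J]
  imm: (w>>0)&0xfff=0xff8 (s12→-8) → -8
  target = base 0x815c + off 0x0c + 2 + imm -8 = 0x8162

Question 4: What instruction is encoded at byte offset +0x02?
bz 10

@+02  big-endian(10 0a) = 0x100a
  top 4b → 0x1 → bz [J]
  imm: (w>>0)&0xfff=0xa → 10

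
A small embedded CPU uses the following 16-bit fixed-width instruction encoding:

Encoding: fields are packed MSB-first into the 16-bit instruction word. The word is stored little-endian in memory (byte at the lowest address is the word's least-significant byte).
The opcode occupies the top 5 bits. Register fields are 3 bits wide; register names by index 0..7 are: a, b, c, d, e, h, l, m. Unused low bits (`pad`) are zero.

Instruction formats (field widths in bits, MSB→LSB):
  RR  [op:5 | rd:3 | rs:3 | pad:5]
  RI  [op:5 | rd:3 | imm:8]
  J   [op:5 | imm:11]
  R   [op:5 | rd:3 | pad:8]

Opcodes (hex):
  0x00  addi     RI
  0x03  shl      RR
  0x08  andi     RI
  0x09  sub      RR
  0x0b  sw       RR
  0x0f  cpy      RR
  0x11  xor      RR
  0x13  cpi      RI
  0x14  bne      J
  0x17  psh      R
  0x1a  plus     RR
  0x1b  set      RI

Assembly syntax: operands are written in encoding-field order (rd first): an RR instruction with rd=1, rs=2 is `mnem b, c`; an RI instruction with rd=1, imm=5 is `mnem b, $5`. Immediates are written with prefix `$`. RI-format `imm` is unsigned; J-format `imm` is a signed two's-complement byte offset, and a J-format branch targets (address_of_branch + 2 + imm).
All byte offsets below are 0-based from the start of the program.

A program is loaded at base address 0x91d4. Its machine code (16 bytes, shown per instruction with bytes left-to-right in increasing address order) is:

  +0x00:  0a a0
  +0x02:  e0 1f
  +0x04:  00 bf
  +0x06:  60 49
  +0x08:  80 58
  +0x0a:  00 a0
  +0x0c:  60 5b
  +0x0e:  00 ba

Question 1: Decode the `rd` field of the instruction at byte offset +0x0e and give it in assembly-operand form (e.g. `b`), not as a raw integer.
[0e] 00 ba → 0xba00
  opcode bits[15:11]=0x17: psh/R
  [10:8] rd=2 = c

c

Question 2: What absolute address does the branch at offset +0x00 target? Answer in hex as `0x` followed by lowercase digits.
[00] 0a a0 → 0xa00a
  opcode bits[15:11]=0x14: bne/J
  imm@[10:0]=0xa ⇒ $10
  target = base 0x91d4 + off 0x00 + 2 + imm 10 = 0x91e0

0x91e0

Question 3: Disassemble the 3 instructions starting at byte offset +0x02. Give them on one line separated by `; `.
@+02  little-endian(e0 1f) = 0x1fe0
  op=0x1fe0>>11=0x3 ⇒ shl (RR)
  rd@[10:8]=0x7 ⇒ m
  rs@[7:5]=0x7 ⇒ m
@+04  little-endian(00 bf) = 0xbf00
  op=0xbf00>>11=0x17 ⇒ psh (R)
  rd@[10:8]=0x7 ⇒ m
@+06  little-endian(60 49) = 0x4960
  op=0x4960>>11=0x9 ⇒ sub (RR)
  rd@[10:8]=0x1 ⇒ b
  rs@[7:5]=0x3 ⇒ d

shl m, m; psh m; sub b, d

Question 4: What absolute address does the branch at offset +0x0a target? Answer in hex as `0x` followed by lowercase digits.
0x91e0

@+0a  little-endian(00 a0) = 0xa000
  opcode bits[15:11]=0x14: bne/J
  imm: (w>>0)&0x7ff=0x0 → $0
  target = base 0x91d4 + off 0x0a + 2 + imm 0 = 0x91e0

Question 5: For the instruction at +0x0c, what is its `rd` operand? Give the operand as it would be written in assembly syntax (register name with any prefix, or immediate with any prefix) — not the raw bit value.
d

[0c] 60 5b → 0x5b60
  top 5b → 0xb → sw [RR]
  [10:8] rd=3 = d
  [7:5] rs=3 = d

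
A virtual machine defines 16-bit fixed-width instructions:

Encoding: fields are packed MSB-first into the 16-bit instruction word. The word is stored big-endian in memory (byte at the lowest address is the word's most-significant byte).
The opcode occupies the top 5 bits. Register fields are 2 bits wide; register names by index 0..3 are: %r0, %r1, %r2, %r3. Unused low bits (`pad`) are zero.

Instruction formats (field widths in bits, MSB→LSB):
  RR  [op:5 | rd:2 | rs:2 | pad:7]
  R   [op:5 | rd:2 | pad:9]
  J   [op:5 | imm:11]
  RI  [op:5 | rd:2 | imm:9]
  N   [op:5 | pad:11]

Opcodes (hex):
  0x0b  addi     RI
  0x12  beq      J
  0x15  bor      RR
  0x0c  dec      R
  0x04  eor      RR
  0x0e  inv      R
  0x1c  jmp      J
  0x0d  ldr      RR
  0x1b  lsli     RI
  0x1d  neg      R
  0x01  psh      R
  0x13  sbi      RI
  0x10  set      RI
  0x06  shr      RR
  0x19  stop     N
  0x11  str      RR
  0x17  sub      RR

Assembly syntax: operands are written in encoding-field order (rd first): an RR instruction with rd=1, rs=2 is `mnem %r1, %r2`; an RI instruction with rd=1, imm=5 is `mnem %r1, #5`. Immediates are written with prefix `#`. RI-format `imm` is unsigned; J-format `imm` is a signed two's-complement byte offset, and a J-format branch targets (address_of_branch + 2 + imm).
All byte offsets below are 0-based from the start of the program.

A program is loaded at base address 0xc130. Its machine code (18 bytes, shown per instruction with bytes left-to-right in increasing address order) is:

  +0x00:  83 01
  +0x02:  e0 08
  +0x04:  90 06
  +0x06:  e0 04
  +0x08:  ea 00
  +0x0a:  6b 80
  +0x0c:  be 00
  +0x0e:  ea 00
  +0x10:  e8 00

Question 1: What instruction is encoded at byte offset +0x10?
[10] e8 00 → 0xe800
  top 5b → 0x1d → neg [R]
  rd: (w>>9)&0x3=0x0 → %r0

neg %r0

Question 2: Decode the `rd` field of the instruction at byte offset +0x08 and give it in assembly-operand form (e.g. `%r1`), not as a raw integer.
%r1

[08] ea 00 → 0xea00
  top 5b → 0x1d → neg [R]
  rd@[10:9]=0x1 ⇒ %r1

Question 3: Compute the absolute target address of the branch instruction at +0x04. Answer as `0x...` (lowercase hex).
off 0x04: read 90 06 as big → 0x9006
  opcode bits[15:11]=0x12: beq/J
  [10:0] imm=6 = #6
  target = base 0xc130 + off 0x04 + 2 + imm 6 = 0xc13c

0xc13c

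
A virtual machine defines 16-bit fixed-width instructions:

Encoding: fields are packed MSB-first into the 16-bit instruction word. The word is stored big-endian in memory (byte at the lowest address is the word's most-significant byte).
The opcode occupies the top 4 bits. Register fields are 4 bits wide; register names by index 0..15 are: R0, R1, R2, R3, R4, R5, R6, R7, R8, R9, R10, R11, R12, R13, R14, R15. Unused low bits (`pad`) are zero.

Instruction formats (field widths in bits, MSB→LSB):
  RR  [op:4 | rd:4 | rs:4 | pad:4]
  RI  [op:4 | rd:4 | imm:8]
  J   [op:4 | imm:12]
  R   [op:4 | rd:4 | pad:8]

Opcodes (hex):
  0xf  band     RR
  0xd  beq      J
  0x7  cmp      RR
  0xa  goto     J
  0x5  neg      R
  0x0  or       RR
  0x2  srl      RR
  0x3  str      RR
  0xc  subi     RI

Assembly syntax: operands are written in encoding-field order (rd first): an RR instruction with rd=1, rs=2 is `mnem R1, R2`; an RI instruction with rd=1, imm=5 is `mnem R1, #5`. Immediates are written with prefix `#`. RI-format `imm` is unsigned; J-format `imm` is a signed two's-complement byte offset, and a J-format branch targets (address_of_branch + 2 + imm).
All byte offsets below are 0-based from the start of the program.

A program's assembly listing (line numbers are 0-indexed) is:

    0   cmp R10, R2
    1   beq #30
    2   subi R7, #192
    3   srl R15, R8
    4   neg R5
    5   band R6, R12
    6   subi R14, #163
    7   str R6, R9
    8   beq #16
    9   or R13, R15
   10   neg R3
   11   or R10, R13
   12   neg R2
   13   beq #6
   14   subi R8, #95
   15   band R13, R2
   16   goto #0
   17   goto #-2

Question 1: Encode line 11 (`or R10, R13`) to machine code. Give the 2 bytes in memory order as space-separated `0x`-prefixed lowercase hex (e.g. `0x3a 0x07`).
line 11 (or): pack op=0x0:4|rd=10:4|rs=13:4|pad=0:4 = 0x0ad0; big→ 0a d0

0x0a 0xd0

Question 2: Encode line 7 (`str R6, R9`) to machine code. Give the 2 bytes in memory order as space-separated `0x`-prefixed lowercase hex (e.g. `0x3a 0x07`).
line 7 (str): pack op=0x3:4|rd=6:4|rs=9:4|pad=0:4 = 0x3690; big→ 36 90

0x36 0x90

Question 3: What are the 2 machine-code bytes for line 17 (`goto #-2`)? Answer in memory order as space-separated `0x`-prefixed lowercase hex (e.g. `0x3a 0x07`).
17. goto fields op=0xa:4|imm=-2:12 → word affeh → af fe

0xaf 0xfe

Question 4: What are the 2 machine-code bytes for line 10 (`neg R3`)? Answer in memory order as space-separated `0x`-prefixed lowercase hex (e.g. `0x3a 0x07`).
L10: neg op=0x5:4|rd=3:4|pad=0:8 ⇒ 0x5300 ⇒ big 53 00

0x53 0x00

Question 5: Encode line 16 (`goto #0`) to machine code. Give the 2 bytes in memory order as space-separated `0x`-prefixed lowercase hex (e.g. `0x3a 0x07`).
line 16 (goto): pack op=0xa:4|imm=0:12 = 0xa000; big→ a0 00

0xa0 0x00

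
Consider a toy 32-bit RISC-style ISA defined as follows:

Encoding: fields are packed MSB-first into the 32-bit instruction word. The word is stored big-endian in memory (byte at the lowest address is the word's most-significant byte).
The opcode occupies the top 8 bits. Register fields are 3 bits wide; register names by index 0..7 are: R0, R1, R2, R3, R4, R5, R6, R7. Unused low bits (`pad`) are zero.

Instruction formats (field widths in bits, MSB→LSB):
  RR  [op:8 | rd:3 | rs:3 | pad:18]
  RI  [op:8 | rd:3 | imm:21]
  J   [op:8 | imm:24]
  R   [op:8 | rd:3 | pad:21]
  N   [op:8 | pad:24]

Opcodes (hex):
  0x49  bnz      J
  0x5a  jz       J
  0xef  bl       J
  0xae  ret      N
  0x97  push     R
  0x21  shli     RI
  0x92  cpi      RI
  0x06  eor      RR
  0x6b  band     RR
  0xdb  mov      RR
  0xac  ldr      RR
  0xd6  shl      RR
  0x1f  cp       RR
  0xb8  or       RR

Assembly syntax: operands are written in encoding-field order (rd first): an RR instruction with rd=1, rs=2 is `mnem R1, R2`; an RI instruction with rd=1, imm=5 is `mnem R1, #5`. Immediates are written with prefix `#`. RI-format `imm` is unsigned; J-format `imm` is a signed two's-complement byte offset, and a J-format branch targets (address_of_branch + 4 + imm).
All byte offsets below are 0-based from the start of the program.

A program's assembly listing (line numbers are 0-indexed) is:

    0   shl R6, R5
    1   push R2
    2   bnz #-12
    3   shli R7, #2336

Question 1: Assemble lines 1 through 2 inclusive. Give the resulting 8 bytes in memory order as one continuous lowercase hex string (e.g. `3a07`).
line 1 (push): pack op=0x97:8|rd=2:3|pad=0:21 = 0x97400000; big→ 97 40 00 00
line 2 (bnz): pack op=0x49:8|imm=-12:24 = 0x49fffff4; big→ 49 ff ff f4

9740000049fffff4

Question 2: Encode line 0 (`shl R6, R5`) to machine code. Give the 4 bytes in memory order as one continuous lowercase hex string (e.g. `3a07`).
L0: shl op=0xd6:8|rd=6:3|rs=5:3|pad=0:18 ⇒ 0xd6d40000 ⇒ big d6 d4 00 00

d6d40000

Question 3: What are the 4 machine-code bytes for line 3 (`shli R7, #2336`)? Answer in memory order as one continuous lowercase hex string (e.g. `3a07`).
21e00920

3. shli fields op=0x21:8|rd=7:3|imm=2336:21 → word 21e00920h → 21 e0 09 20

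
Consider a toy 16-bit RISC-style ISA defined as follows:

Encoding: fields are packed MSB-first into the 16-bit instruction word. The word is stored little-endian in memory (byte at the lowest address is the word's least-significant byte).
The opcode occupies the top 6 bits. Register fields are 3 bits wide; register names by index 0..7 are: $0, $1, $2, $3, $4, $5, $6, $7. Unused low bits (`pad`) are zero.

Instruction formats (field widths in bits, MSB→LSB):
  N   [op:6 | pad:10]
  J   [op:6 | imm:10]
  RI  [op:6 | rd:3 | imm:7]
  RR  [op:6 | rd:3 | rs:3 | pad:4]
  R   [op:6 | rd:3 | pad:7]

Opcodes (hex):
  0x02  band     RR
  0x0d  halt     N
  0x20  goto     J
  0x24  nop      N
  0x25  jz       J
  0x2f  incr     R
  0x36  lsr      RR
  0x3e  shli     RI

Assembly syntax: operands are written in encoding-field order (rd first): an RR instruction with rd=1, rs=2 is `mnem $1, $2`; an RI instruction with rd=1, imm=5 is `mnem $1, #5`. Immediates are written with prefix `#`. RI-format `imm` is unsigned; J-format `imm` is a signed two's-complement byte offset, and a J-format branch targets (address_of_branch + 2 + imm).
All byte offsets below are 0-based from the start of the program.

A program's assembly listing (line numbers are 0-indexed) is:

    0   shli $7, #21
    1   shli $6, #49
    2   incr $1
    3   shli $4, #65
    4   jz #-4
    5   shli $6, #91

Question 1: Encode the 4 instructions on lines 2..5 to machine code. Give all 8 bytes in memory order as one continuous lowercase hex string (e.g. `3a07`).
line 2 (incr): pack op=0x2f:6|rd=1:3|pad=0:7 = 0xbc80; little→ 80 bc
line 3 (shli): pack op=0x3e:6|rd=4:3|imm=65:7 = 0xfa41; little→ 41 fa
line 4 (jz): pack op=0x25:6|imm=-4:10 = 0x97fc; little→ fc 97
line 5 (shli): pack op=0x3e:6|rd=6:3|imm=91:7 = 0xfb5b; little→ 5b fb

80bc41fafc975bfb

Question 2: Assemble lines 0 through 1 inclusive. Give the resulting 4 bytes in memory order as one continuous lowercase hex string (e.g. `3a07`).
95fb31fb

line 0 (shli): pack op=0x3e:6|rd=7:3|imm=21:7 = 0xfb95; little→ 95 fb
line 1 (shli): pack op=0x3e:6|rd=6:3|imm=49:7 = 0xfb31; little→ 31 fb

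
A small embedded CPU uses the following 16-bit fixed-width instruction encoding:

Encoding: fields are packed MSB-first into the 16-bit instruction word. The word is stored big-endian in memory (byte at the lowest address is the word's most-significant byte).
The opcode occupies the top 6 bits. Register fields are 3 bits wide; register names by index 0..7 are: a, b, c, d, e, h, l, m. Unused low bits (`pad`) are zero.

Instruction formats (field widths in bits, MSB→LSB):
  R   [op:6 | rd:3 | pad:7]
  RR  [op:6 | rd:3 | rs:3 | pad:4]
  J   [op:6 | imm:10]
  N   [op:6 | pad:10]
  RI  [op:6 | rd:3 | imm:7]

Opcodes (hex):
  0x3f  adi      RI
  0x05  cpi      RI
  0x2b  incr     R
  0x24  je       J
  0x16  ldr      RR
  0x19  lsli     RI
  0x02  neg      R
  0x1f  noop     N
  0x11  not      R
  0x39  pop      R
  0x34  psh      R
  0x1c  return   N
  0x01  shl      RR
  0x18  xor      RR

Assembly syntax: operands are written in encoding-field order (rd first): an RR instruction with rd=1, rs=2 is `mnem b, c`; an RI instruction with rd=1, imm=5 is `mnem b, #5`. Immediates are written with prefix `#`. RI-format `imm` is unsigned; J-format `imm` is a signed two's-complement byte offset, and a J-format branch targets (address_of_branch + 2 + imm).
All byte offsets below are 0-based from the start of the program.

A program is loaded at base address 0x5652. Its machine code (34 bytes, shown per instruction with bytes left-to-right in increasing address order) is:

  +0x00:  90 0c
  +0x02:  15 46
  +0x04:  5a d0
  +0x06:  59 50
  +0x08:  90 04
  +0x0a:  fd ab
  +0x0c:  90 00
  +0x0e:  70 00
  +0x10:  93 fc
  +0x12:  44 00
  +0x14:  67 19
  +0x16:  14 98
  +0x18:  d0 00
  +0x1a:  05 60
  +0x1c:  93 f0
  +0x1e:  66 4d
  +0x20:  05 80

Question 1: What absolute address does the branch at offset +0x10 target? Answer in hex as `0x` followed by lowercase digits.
@+10  big-endian(93 fc) = 0x93fc
  top 6b → 0x24 → je [J]
  imm@[9:0]=0x3fc (s10→-4) ⇒ #-4
  target = base 0x5652 + off 0x10 + 2 + imm -4 = 0x5660

0x5660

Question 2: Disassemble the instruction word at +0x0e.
+0x0e: 70 00 ⇒ word 0x7000 (big)
  opcode bits[15:10]=0x1c: return/N

return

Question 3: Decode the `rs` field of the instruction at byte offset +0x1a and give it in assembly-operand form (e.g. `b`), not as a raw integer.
l

[1a] 05 60 → 0x0560
  top 6b → 0x1 → shl [RR]
  rd: (w>>7)&0x7=0x2 → c
  rs: (w>>4)&0x7=0x6 → l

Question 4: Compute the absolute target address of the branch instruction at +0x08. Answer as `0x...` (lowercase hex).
0x5660

@+08  big-endian(90 04) = 0x9004
  opcode bits[15:10]=0x24: je/J
  imm@[9:0]=0x4 ⇒ #4
  target = base 0x5652 + off 0x08 + 2 + imm 4 = 0x5660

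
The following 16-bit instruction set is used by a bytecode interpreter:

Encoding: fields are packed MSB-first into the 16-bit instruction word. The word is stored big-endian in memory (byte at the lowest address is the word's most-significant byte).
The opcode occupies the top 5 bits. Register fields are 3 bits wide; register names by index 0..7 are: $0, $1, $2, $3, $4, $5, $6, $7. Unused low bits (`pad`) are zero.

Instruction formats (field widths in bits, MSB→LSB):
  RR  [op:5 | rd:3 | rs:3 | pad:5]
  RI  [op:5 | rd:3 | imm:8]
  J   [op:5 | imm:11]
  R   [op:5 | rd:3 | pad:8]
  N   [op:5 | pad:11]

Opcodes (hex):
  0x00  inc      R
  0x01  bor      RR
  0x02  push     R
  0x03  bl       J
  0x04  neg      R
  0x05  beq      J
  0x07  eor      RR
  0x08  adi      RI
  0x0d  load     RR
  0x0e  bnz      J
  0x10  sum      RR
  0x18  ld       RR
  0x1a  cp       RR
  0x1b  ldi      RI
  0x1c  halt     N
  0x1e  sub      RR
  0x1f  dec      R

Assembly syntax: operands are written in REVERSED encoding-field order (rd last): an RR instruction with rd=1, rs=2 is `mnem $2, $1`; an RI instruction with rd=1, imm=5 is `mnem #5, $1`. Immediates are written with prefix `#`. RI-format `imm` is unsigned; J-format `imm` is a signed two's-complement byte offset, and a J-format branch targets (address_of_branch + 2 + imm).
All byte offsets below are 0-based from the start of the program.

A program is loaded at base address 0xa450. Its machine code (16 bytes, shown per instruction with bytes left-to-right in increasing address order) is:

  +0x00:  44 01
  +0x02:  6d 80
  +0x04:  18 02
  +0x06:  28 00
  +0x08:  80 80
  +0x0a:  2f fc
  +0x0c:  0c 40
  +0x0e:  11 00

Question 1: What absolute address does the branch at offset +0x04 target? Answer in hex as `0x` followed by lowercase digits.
+0x04: 18 02 ⇒ word 0x1802 (big)
  op=0x1802>>11=0x3 ⇒ bl (J)
  [10:0] imm=2 = #2
  target = base 0xa450 + off 0x04 + 2 + imm 2 = 0xa458

0xa458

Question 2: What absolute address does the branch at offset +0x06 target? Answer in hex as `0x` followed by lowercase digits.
+0x06: 28 00 ⇒ word 0x2800 (big)
  top 5b → 0x5 → beq [J]
  imm: (w>>0)&0x7ff=0x0 → #0
  target = base 0xa450 + off 0x06 + 2 + imm 0 = 0xa458

0xa458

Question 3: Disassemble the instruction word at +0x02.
load $4, $5

@+02  big-endian(6d 80) = 0x6d80
  top 5b → 0xd → load [RR]
  rd@[10:8]=0x5 ⇒ $5
  rs@[7:5]=0x4 ⇒ $4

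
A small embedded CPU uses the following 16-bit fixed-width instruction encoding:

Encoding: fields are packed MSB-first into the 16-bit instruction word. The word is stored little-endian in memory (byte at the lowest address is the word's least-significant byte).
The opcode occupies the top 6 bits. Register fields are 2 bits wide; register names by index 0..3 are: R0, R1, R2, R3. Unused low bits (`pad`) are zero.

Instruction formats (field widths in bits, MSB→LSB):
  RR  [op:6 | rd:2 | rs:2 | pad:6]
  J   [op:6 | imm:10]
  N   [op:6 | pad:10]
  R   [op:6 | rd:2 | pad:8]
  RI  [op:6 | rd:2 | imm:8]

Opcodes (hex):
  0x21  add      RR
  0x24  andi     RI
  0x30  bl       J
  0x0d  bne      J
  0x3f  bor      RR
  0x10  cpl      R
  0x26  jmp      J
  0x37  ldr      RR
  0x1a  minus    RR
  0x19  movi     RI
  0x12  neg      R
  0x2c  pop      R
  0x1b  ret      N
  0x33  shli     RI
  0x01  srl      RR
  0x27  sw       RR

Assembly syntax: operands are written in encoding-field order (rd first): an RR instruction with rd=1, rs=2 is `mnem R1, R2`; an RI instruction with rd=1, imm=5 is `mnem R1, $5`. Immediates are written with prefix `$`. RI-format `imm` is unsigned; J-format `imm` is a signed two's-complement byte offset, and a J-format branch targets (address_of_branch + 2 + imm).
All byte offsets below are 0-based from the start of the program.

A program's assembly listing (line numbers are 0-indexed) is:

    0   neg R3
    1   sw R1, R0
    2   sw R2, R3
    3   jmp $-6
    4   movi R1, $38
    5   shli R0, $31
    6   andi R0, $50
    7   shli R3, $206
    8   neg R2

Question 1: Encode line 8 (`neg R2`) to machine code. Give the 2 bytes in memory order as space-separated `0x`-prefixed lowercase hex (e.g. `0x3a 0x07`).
line 8 (neg): pack op=0x12:6|rd=2:2|pad=0:8 = 0x4a00; little→ 00 4a

0x00 0x4a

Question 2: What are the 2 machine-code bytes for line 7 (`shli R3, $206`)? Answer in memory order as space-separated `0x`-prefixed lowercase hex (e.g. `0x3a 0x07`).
line 7 (shli): pack op=0x33:6|rd=3:2|imm=206:8 = 0xcfce; little→ ce cf

0xce 0xcf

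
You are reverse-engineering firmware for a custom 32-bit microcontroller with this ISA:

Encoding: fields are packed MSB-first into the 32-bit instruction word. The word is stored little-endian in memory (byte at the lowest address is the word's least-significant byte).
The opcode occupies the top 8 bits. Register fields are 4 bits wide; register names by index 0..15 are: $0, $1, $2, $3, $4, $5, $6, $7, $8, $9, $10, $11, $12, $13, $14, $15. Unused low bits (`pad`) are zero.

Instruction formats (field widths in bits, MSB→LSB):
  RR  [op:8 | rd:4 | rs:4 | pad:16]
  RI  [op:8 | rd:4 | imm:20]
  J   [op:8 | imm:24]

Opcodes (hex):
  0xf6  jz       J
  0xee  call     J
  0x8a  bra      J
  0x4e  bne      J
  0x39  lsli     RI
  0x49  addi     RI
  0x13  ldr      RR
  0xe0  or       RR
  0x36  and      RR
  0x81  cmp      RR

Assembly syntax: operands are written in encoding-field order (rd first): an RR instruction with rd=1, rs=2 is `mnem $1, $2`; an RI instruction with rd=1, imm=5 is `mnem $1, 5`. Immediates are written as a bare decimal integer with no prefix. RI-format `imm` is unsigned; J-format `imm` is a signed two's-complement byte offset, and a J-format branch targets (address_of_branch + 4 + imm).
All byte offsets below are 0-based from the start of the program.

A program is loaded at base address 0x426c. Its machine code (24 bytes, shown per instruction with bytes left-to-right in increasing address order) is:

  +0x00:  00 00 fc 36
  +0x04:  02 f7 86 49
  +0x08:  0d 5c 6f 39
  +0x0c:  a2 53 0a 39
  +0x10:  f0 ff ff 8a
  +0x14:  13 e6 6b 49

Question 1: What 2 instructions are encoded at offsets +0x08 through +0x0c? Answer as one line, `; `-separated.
off 0x08: read 0d 5c 6f 39 as little → 0x396f5c0d
  top 8b → 0x39 → lsli [RI]
  rd: (w>>20)&0xf=0x6 → $6
  imm: (w>>0)&0xfffff=0xf5c0d → 1006605
off 0x0c: read a2 53 0a 39 as little → 0x390a53a2
  top 8b → 0x39 → lsli [RI]
  rd: (w>>20)&0xf=0x0 → $0
  imm: (w>>0)&0xfffff=0xa53a2 → 676770

lsli $6, 1006605; lsli $0, 676770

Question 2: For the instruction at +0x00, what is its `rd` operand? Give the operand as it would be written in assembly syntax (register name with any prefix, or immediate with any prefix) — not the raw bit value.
+0x00: 00 00 fc 36 ⇒ word 0x36fc0000 (little)
  op=0x36fc0000>>24=0x36 ⇒ and (RR)
  rd: (w>>20)&0xf=0xf → $15
  rs: (w>>16)&0xf=0xc → $12

$15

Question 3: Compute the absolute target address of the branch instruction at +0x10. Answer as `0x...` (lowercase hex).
@+10  little-endian(f0 ff ff 8a) = 0x8afffff0
  op=0x8afffff0>>24=0x8a ⇒ bra (J)
  imm: (w>>0)&0xffffff=0xfffff0 (s24→-16) → -16
  target = base 0x426c + off 0x10 + 4 + imm -16 = 0x4270

0x4270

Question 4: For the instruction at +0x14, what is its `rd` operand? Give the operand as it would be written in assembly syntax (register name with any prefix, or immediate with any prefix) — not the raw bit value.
off 0x14: read 13 e6 6b 49 as little → 0x496be613
  opcode bits[31:24]=0x49: addi/RI
  rd: (w>>20)&0xf=0x6 → $6
  imm: (w>>0)&0xfffff=0xbe613 → 779795

$6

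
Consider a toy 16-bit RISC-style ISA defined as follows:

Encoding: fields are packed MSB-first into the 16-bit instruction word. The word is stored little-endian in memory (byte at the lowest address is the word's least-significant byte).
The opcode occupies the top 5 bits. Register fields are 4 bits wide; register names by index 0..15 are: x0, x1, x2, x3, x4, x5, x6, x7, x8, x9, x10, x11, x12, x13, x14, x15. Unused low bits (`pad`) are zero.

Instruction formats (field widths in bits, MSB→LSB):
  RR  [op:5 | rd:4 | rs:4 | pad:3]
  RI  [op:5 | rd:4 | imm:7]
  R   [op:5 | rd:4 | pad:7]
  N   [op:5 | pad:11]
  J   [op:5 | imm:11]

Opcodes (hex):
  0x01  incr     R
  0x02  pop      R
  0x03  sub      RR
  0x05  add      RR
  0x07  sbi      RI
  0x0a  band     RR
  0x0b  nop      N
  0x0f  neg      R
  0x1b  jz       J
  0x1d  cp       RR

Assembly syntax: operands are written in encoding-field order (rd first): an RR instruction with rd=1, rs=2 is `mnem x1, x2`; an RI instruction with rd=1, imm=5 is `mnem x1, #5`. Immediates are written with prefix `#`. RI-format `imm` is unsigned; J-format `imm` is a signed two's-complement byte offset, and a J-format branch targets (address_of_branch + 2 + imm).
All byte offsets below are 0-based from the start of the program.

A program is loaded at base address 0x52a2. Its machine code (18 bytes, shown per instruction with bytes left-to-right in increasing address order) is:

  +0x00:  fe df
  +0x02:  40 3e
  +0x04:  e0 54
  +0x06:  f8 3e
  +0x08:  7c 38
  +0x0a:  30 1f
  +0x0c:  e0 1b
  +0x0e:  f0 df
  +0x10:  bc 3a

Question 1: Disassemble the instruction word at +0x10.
[10] bc 3a → 0x3abc
  top 5b → 0x7 → sbi [RI]
  [10:7] rd=5 = x5
  [6:0] imm=60 = #60

sbi x5, #60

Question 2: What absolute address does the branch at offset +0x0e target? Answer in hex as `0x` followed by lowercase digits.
0x52a2

+0x0e: f0 df ⇒ word 0xdff0 (little)
  op=0xdff0>>11=0x1b ⇒ jz (J)
  imm: (w>>0)&0x7ff=0x7f0 (s11→-16) → #-16
  target = base 0x52a2 + off 0x0e + 2 + imm -16 = 0x52a2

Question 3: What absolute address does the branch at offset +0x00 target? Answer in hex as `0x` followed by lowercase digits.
0x52a2

@+00  little-endian(fe df) = 0xdffe
  opcode bits[15:11]=0x1b: jz/J
  imm@[10:0]=0x7fe (s11→-2) ⇒ #-2
  target = base 0x52a2 + off 0x00 + 2 + imm -2 = 0x52a2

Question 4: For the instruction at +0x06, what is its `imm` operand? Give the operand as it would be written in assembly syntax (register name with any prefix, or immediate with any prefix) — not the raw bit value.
#120

[06] f8 3e → 0x3ef8
  top 5b → 0x7 → sbi [RI]
  rd: (w>>7)&0xf=0xd → x13
  imm: (w>>0)&0x7f=0x78 → #120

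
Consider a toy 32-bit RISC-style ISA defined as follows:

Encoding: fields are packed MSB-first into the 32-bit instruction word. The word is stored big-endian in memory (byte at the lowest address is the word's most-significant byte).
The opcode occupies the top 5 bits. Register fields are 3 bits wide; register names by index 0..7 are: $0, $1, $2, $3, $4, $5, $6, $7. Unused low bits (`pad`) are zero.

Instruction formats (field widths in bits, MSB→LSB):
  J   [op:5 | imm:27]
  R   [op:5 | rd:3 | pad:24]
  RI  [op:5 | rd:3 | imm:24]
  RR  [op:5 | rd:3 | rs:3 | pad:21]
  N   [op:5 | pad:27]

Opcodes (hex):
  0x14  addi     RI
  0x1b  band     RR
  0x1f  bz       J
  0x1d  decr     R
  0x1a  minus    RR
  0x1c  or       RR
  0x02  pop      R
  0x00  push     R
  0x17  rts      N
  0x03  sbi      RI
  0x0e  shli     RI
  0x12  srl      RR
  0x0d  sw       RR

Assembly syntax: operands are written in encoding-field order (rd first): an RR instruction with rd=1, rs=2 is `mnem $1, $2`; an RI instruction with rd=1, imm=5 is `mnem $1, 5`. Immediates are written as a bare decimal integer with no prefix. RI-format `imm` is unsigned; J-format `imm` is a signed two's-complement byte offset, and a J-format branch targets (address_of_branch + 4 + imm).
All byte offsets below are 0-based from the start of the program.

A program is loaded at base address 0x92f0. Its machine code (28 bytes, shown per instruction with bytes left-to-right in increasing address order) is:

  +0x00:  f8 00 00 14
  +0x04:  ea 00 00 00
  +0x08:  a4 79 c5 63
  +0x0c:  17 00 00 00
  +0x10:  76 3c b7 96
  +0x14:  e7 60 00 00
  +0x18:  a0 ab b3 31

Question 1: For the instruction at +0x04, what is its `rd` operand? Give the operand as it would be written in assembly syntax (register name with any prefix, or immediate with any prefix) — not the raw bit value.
$2

off 0x04: read ea 00 00 00 as big → 0xea000000
  op=0xea000000>>27=0x1d ⇒ decr (R)
  rd: (w>>24)&0x7=0x2 → $2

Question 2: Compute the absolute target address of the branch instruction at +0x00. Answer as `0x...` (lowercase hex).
0x9308

+0x00: f8 00 00 14 ⇒ word 0xf8000014 (big)
  op=0xf8000014>>27=0x1f ⇒ bz (J)
  imm: (w>>0)&0x7ffffff=0x14 → 20
  target = base 0x92f0 + off 0x00 + 4 + imm 20 = 0x9308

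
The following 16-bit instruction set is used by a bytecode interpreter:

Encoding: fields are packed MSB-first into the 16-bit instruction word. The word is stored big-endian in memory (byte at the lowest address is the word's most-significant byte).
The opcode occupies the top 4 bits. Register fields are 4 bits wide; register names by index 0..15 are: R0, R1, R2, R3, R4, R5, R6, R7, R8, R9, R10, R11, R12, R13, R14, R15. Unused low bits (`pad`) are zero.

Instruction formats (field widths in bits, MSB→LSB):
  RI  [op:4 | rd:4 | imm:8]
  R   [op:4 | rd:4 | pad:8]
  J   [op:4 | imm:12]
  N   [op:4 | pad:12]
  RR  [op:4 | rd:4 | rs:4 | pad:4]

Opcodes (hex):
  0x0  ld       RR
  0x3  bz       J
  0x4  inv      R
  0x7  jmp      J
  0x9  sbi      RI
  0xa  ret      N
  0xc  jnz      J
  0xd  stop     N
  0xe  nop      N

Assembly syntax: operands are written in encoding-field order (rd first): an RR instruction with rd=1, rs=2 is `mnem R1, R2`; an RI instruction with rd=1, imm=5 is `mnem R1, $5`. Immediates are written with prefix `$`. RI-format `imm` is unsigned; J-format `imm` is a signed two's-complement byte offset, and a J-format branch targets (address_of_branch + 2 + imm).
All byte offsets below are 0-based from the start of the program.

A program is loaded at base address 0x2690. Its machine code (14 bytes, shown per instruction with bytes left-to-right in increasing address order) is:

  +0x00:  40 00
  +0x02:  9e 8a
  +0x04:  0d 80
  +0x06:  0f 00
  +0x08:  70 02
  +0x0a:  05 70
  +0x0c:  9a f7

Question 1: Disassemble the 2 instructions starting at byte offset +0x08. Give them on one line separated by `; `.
jmp $2; ld R5, R7

off 0x08: read 70 02 as big → 0x7002
  top 4b → 0x7 → jmp [J]
  imm: (w>>0)&0xfff=0x2 → $2
off 0x0a: read 05 70 as big → 0x0570
  top 4b → 0x0 → ld [RR]
  rd: (w>>8)&0xf=0x5 → R5
  rs: (w>>4)&0xf=0x7 → R7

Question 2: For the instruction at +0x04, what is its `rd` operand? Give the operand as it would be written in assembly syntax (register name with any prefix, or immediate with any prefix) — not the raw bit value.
off 0x04: read 0d 80 as big → 0x0d80
  top 4b → 0x0 → ld [RR]
  rd@[11:8]=0xd ⇒ R13
  rs@[7:4]=0x8 ⇒ R8

R13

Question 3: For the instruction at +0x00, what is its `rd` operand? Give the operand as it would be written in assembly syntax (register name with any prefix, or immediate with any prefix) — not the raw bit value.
@+00  big-endian(40 00) = 0x4000
  top 4b → 0x4 → inv [R]
  rd@[11:8]=0x0 ⇒ R0

R0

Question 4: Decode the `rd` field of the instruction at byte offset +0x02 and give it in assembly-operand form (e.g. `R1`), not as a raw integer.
R14

off 0x02: read 9e 8a as big → 0x9e8a
  top 4b → 0x9 → sbi [RI]
  [11:8] rd=14 = R14
  [7:0] imm=138 = $138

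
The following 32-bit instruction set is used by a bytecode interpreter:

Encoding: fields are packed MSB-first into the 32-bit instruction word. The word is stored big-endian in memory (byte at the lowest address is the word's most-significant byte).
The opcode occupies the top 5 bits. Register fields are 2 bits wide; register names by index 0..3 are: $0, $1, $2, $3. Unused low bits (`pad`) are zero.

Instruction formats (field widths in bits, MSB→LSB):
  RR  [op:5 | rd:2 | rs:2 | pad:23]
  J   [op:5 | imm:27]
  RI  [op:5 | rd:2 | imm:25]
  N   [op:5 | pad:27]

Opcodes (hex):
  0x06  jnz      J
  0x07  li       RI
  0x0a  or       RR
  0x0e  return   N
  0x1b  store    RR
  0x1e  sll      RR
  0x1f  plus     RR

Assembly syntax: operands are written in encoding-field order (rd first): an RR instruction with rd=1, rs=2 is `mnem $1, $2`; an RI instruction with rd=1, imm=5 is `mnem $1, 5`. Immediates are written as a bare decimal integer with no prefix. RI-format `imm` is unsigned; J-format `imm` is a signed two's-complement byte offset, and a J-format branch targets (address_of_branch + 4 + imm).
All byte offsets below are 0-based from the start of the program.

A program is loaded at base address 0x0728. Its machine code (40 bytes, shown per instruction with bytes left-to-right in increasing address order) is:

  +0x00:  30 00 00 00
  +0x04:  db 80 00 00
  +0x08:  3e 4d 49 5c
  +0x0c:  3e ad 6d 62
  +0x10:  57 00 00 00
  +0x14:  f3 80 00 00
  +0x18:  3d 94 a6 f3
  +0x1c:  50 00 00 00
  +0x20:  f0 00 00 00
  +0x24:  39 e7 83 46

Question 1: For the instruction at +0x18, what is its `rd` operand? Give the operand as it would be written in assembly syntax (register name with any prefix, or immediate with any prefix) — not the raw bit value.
+0x18: 3d 94 a6 f3 ⇒ word 0x3d94a6f3 (big)
  op=0x3d94a6f3>>27=0x7 ⇒ li (RI)
  rd@[26:25]=0x2 ⇒ $2
  imm@[24:0]=0x194a6f3 ⇒ 26519283

$2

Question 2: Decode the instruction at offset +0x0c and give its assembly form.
li $3, 11365730

[0c] 3e ad 6d 62 → 0x3ead6d62
  top 5b → 0x7 → li [RI]
  [26:25] rd=3 = $3
  [24:0] imm=11365730 = 11365730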